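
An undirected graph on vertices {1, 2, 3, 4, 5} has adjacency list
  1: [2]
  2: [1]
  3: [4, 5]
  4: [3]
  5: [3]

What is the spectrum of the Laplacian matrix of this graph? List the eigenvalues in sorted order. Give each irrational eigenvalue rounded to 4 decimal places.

[0, 0, 1, 2, 3]

Each diagonal entry of L is the vertex degree and each off-diagonal entry is -1 where an edge is present, 0 otherwise; in the order [1, 2, 3, 4, 5] the diagonal is [1, 1, 2, 1, 1]. Diagonalising L (or applying a numerical eigensolver to the 5x5 matrix) gives the spectrum above. The 2 zero eigenvalues correspond to the 2 connected components.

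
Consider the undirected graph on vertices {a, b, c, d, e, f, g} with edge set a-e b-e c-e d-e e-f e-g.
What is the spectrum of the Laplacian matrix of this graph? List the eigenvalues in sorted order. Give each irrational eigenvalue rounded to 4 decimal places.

Reading degrees in the order [a, b, c, d, e, f, g] gives [1, 1, 1, 1, 6, 1, 1]; set D = diag(1, 1, 1, 1, 6, 1, 1) and form L = D - A. Since every row of L sums to 0, the all-ones vector is in the kernel and 0 is an eigenvalue. The single zero eigenvalue shows the graph is connected. The eigenvalues sum to 12, which equals trace(L) = 2|E|.

[0, 1, 1, 1, 1, 1, 7]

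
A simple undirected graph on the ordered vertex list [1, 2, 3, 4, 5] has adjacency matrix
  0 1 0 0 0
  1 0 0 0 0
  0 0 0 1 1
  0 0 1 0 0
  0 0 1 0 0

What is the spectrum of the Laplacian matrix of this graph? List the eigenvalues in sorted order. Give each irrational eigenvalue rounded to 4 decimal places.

Each diagonal entry of L is the vertex degree and each off-diagonal entry is -1 where an edge is present, 0 otherwise; in the order [1, 2, 3, 4, 5] the diagonal is [1, 1, 2, 1, 1]. The multiplicity of 0 as a Laplacian eigenvalue equals the number of connected components. The 2 zero eigenvalues correspond to the 2 connected components. The eigenvalues sum to 6, which equals trace(L) = 2|E|. The largest eigenvalue, 3, is at most the vertex count 5.

[0, 0, 1, 2, 3]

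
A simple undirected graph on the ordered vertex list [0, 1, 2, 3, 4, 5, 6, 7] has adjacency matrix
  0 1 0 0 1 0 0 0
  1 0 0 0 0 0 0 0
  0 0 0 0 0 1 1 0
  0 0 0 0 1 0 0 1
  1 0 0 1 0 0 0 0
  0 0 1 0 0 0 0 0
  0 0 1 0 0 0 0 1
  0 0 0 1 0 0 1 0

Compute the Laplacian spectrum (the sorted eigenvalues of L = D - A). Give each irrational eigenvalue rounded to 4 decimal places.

With the vertex order [0, 1, 2, 3, 4, 5, 6, 7], the degrees are [2, 1, 2, 2, 2, 1, 2, 2], giving D = diag(2, 1, 2, 2, 2, 1, 2, 2) and L = D - A. The multiplicity of 0 as a Laplacian eigenvalue equals the number of connected components. The largest eigenvalue, 3.8478, is at most the vertex count 8. There is one zero in the spectrum, matching the 1 component.

[0, 0.1522, 0.5858, 1.2346, 2, 2.7654, 3.4142, 3.8478]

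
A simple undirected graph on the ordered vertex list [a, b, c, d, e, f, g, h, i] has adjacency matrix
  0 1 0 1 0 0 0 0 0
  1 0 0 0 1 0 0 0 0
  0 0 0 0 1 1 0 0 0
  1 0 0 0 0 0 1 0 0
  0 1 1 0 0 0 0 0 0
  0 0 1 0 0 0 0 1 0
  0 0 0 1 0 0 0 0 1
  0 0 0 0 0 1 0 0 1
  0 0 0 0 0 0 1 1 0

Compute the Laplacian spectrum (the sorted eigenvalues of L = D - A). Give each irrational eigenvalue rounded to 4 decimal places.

With the vertex order [a, b, c, d, e, f, g, h, i], the degrees are [2, 2, 2, 2, 2, 2, 2, 2, 2], giving D = diag(2, 2, 2, 2, 2, 2, 2, 2, 2) and L = D - A. Diagonalising L (or applying a numerical eigensolver to the 9x9 matrix) gives the spectrum above.

[0, 0.4679, 0.4679, 1.6527, 1.6527, 3, 3, 3.8794, 3.8794]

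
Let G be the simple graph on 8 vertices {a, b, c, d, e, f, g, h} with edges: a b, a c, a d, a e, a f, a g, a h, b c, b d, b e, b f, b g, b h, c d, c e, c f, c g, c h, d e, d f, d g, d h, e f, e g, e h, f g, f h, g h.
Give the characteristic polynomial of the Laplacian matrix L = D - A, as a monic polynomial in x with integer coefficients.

x^8 - 56x^7 + 1344x^6 - 17920x^5 + 143360x^4 - 688128x^3 + 1835008x^2 - 2097152x

Reading degrees in the order [a, b, c, d, e, f, g, h] gives [7, 7, 7, 7, 7, 7, 7, 7]; set D = diag(7, 7, 7, 7, 7, 7, 7, 7) and form L = D - A. Computing det(xI - L) by cofactor expansion (or equivalently via sum-over-permutations) gives x^8 - 56x^7 + 1344x^6 - 17920x^5 + 143360x^4 - 688128x^3 + 1835008x^2 - 2097152x. The constant term is 0 because L is singular (the all-ones vector lies in its kernel). There is one zero in the spectrum, matching the 1 component. By the matrix-tree theorem the graph has (1/8) * product of the nonzero eigenvalues = 262144 spanning trees.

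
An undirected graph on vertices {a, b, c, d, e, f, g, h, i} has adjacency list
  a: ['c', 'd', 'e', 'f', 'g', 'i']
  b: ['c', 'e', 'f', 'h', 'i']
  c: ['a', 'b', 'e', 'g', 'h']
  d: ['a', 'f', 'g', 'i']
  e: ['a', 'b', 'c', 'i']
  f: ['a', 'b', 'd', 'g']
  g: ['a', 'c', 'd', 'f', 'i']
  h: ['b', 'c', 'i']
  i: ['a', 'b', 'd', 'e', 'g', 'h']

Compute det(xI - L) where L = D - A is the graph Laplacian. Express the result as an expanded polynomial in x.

With the vertex order [a, b, c, d, e, f, g, h, i], the degrees are [6, 5, 5, 4, 4, 4, 5, 3, 6], giving D = diag(6, 5, 5, 4, 4, 4, 5, 3, 6) and L = D - A. Computing det(xI - L) by cofactor expansion (or equivalently via sum-over-permutations) gives x^9 - 42x^8 + 759x^7 - 7700x^6 + 47900x^5 - 186792x^4 + 444996x^3 - 590544x^2 + 333072x. The coefficient of x^8 equals -trace(L) = -42, matching the sum of degrees. The eigenvalues sum to 42, which equals trace(L) = 2|E|.

x^9 - 42x^8 + 759x^7 - 7700x^6 + 47900x^5 - 186792x^4 + 444996x^3 - 590544x^2 + 333072x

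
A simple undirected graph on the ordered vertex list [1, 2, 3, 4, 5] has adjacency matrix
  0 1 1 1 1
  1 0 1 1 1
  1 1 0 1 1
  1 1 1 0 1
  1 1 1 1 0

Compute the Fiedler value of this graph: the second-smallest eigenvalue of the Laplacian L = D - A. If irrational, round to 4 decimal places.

Reading degrees in the order [1, 2, 3, 4, 5] gives [4, 4, 4, 4, 4]; set D = diag(4, 4, 4, 4, 4) and form L = D - A. The sorted Laplacian eigenvalues are [0, 5, 5, 5, 5]; the algebraic connectivity is the second entry, 5.

5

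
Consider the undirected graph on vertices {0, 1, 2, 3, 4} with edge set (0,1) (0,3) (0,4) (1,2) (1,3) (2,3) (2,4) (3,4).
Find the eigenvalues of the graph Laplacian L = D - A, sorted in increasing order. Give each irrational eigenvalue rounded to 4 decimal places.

[0, 3, 3, 5, 5]

Each diagonal entry of L is the vertex degree and each off-diagonal entry is -1 where an edge is present, 0 otherwise; in the order [0, 1, 2, 3, 4] the diagonal is [3, 3, 3, 4, 3]. The multiplicity of 0 as a Laplacian eigenvalue equals the number of connected components. The single zero eigenvalue shows the graph is connected. The largest eigenvalue, 5, is at most the vertex count 5.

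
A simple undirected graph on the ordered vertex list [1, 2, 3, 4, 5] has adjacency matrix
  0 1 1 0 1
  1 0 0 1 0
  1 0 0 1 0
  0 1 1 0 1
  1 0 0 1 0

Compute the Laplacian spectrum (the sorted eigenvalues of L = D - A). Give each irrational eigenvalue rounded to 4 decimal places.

Each diagonal entry of L is the vertex degree and each off-diagonal entry is -1 where an edge is present, 0 otherwise; in the order [1, 2, 3, 4, 5] the diagonal is [3, 2, 2, 3, 2]. Since every row of L sums to 0, the all-ones vector is in the kernel and 0 is an eigenvalue. The single zero eigenvalue shows the graph is connected. The eigenvalues sum to 12, which equals trace(L) = 2|E|.

[0, 2, 2, 3, 5]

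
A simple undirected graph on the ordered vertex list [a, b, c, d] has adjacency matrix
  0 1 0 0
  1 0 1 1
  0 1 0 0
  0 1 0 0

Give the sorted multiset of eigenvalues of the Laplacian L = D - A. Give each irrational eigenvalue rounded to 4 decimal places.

[0, 1, 1, 4]

Each diagonal entry of L is the vertex degree and each off-diagonal entry is -1 where an edge is present, 0 otherwise; in the order [a, b, c, d] the diagonal is [1, 3, 1, 1]. Since every row of L sums to 0, the all-ones vector is in the kernel and 0 is an eigenvalue. The largest eigenvalue, 4, is at most the vertex count 4.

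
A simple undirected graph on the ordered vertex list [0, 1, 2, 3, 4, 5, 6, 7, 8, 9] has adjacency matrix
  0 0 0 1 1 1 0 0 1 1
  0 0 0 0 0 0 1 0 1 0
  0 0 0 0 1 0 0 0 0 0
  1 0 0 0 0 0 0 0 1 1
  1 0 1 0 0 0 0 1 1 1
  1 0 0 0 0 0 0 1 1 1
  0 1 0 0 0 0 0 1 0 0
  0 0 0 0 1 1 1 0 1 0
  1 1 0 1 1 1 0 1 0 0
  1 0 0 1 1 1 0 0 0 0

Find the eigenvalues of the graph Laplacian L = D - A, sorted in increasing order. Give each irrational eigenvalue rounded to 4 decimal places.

Reading degrees in the order [0, 1, 2, 3, 4, 5, 6, 7, 8, 9] gives [5, 2, 1, 3, 5, 4, 2, 4, 6, 4]; set D = diag(5, 2, 1, 3, 5, 4, 2, 4, 6, 4) and form L = D - A. The multiplicity of 0 as a Laplacian eigenvalue equals the number of connected components. The eigenvalues sum to 36, which equals trace(L) = 2|E|.

[0, 0.7892, 1.0989, 2.5265, 3.1315, 4.1596, 4.6256, 5.3718, 6.8135, 7.4835]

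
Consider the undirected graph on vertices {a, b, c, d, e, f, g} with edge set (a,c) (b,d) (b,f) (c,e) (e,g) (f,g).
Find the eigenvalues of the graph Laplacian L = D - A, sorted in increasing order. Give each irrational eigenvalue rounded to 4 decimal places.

With the vertex order [a, b, c, d, e, f, g], the degrees are [1, 2, 2, 1, 2, 2, 2], giving D = diag(1, 2, 2, 1, 2, 2, 2) and L = D - A. Since every row of L sums to 0, the all-ones vector is in the kernel and 0 is an eigenvalue. There is one zero in the spectrum, matching the 1 component. The largest eigenvalue, 3.8019, is at most the vertex count 7.

[0, 0.1981, 0.7530, 1.5550, 2.4450, 3.2470, 3.8019]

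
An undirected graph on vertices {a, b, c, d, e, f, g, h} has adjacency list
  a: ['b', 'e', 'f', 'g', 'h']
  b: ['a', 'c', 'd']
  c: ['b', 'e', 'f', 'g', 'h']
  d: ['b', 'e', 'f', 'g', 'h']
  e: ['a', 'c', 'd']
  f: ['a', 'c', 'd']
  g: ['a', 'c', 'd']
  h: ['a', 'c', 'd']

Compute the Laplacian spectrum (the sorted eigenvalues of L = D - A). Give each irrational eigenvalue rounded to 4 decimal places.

Each diagonal entry of L is the vertex degree and each off-diagonal entry is -1 where an edge is present, 0 otherwise; in the order [a, b, c, d, e, f, g, h] the diagonal is [5, 3, 5, 5, 3, 3, 3, 3]. The multiplicity of 0 as a Laplacian eigenvalue equals the number of connected components. The single zero eigenvalue shows the graph is connected. By the matrix-tree theorem the graph has (1/8) * product of the nonzero eigenvalues = 2025 spanning trees.

[0, 3, 3, 3, 3, 5, 5, 8]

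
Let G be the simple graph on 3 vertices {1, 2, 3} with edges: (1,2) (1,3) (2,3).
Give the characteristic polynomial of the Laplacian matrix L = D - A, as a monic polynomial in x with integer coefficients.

x^3 - 6x^2 + 9x

Reading degrees in the order [1, 2, 3] gives [2, 2, 2]; set D = diag(2, 2, 2) and form L = D - A. L has integer entries, so p(x) = det(xI - L) has integer coefficients. Expanding the determinant yields x^3 - 6x^2 + 9x. The constant term is 0 because L is singular (the all-ones vector lies in its kernel). There is one zero in the spectrum, matching the 1 component.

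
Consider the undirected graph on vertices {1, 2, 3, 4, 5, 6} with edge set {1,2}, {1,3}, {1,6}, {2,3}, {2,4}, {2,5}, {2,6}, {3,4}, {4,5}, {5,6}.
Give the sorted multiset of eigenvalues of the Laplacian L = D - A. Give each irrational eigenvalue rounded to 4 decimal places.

Reading degrees in the order [1, 2, 3, 4, 5, 6] gives [3, 5, 3, 3, 3, 3]; set D = diag(3, 5, 3, 3, 3, 3) and form L = D - A. The multiplicity of 0 as a Laplacian eigenvalue equals the number of connected components. There is one zero in the spectrum, matching the 1 component. The eigenvalues sum to 20, which equals trace(L) = 2|E|.

[0, 2.3820, 2.3820, 4.6180, 4.6180, 6]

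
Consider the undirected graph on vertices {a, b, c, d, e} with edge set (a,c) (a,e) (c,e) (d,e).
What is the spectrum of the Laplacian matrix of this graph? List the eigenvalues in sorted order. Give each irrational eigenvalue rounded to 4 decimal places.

[0, 0, 1, 3, 4]

With the vertex order [a, b, c, d, e], the degrees are [2, 0, 2, 1, 3], giving D = diag(2, 0, 2, 1, 3) and L = D - A. Diagonalising L (or applying a numerical eigensolver to the 5x5 matrix) gives the spectrum above. The 2 zero eigenvalues correspond to the 2 connected components. There are 2 zeros in the spectrum, matching the 2 components. The largest eigenvalue, 4, is at most the vertex count 5.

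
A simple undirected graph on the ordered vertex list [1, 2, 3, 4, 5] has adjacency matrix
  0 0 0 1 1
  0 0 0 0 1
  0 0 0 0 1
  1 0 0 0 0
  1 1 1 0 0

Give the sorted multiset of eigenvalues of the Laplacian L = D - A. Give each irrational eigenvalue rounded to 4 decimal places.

Reading degrees in the order [1, 2, 3, 4, 5] gives [2, 1, 1, 1, 3]; set D = diag(2, 1, 1, 1, 3) and form L = D - A. The multiplicity of 0 as a Laplacian eigenvalue equals the number of connected components. The single zero eigenvalue shows the graph is connected. There is one zero in the spectrum, matching the 1 component.

[0, 0.5188, 1, 2.3111, 4.1701]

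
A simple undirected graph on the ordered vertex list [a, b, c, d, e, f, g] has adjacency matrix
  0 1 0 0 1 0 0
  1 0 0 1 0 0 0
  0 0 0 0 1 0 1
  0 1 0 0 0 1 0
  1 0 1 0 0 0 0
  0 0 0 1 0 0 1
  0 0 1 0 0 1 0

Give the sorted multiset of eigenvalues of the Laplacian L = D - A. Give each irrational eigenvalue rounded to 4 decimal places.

[0, 0.7530, 0.7530, 2.4450, 2.4450, 3.8019, 3.8019]

Reading degrees in the order [a, b, c, d, e, f, g] gives [2, 2, 2, 2, 2, 2, 2]; set D = diag(2, 2, 2, 2, 2, 2, 2) and form L = D - A. Diagonalising L (or applying a numerical eigensolver to the 7x7 matrix) gives the spectrum above. The single zero eigenvalue shows the graph is connected. The largest eigenvalue, 3.8019, is at most the vertex count 7.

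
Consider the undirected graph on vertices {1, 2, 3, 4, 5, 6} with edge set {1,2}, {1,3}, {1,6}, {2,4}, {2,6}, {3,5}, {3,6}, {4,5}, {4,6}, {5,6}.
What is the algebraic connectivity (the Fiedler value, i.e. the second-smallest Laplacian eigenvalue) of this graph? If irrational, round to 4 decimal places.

Each diagonal entry of L is the vertex degree and each off-diagonal entry is -1 where an edge is present, 0 otherwise; in the order [1, 2, 3, 4, 5, 6] the diagonal is [3, 3, 3, 3, 3, 5]. The smallest Laplacian eigenvalue is always 0. The next one, lambda_2 = 2.3820, measures how hard the graph is to disconnect: larger values mean better connectivity. By the matrix-tree theorem the graph has (1/6) * product of the nonzero eigenvalues = 121 spanning trees.

2.3820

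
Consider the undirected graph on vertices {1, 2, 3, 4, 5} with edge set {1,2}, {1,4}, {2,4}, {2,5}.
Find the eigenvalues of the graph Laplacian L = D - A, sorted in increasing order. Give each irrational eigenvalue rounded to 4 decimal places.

Each diagonal entry of L is the vertex degree and each off-diagonal entry is -1 where an edge is present, 0 otherwise; in the order [1, 2, 3, 4, 5] the diagonal is [2, 3, 0, 2, 1]. Diagonalising L (or applying a numerical eigensolver to the 5x5 matrix) gives the spectrum above. The 2 zero eigenvalues correspond to the 2 connected components. There are 2 zeros in the spectrum, matching the 2 components. The eigenvalues sum to 8, which equals trace(L) = 2|E|.

[0, 0, 1, 3, 4]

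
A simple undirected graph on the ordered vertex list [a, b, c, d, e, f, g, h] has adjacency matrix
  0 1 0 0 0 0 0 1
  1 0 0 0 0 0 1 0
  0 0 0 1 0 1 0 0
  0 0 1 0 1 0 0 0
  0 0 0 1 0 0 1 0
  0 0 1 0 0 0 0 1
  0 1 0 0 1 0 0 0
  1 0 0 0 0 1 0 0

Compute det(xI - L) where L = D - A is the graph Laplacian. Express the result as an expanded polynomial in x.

Reading degrees in the order [a, b, c, d, e, f, g, h] gives [2, 2, 2, 2, 2, 2, 2, 2]; set D = diag(2, 2, 2, 2, 2, 2, 2, 2) and form L = D - A. L has integer entries, so p(x) = det(xI - L) has integer coefficients. Expanding the determinant yields x^8 - 16x^7 + 104x^6 - 352x^5 + 660x^4 - 672x^3 + 336x^2 - 64x. Since p(0) = det(-L) = 0, x divides p(x).

x^8 - 16x^7 + 104x^6 - 352x^5 + 660x^4 - 672x^3 + 336x^2 - 64x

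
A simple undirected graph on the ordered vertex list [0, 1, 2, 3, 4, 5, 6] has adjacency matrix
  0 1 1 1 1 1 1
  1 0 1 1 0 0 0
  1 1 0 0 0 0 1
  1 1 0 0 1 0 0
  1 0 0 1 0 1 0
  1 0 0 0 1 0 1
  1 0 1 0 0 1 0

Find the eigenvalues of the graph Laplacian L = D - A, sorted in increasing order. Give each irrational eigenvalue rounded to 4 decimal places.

Reading degrees in the order [0, 1, 2, 3, 4, 5, 6] gives [6, 3, 3, 3, 3, 3, 3]; set D = diag(6, 3, 3, 3, 3, 3, 3) and form L = D - A. The multiplicity of 0 as a Laplacian eigenvalue equals the number of connected components. The single zero eigenvalue shows the graph is connected. The largest eigenvalue, 7, is at most the vertex count 7.

[0, 2, 2, 4, 4, 5, 7]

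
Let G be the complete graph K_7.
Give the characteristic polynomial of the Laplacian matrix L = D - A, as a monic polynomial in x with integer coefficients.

The graph has 7 vertices and degree multiset [6, 6, 6, 6, 6, 6, 6]; D is the diagonal matrix of degrees and L = D - A. L has integer entries, so p(x) = det(xI - L) has integer coefficients. Expanding the determinant yields x^7 - 42x^6 + 735x^5 - 6860x^4 + 36015x^3 - 100842x^2 + 117649x. Since p(0) = det(-L) = 0, x divides p(x).

x^7 - 42x^6 + 735x^5 - 6860x^4 + 36015x^3 - 100842x^2 + 117649x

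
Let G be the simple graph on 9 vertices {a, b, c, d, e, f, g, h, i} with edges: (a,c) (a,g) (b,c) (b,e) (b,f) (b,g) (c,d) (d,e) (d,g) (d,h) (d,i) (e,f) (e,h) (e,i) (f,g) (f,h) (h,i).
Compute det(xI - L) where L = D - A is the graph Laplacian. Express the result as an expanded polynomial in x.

x^9 - 34x^8 + 493x^7 - 3972x^6 + 19386x^5 - 58444x^4 + 105667x^3 - 103874x^2 + 41940x

With the vertex order [a, b, c, d, e, f, g, h, i], the degrees are [2, 4, 3, 5, 5, 4, 4, 4, 3], giving D = diag(2, 4, 3, 5, 5, 4, 4, 4, 3) and L = D - A. L has integer entries, so p(x) = det(xI - L) has integer coefficients. Expanding the determinant yields x^9 - 34x^8 + 493x^7 - 3972x^6 + 19386x^5 - 58444x^4 + 105667x^3 - 103874x^2 + 41940x. The constant term is 0 because L is singular (the all-ones vector lies in its kernel).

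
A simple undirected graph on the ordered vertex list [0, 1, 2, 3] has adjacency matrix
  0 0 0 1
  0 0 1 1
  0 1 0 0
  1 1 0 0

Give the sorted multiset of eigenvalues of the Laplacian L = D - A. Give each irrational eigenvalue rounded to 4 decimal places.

[0, 0.5858, 2, 3.4142]

Each diagonal entry of L is the vertex degree and each off-diagonal entry is -1 where an edge is present, 0 otherwise; in the order [0, 1, 2, 3] the diagonal is [1, 2, 1, 2]. L is symmetric positive semidefinite, so every eigenvalue is real and nonnegative. The largest eigenvalue, 3.4142, is at most the vertex count 4.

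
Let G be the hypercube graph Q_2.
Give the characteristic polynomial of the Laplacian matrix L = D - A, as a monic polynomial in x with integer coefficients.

The graph has 4 vertices and degree multiset [2, 2, 2, 2]; D is the diagonal matrix of degrees and L = D - A. The eigenvalues of L are [0, 2, 2, 4]; the characteristic polynomial is the product of (x - lambda_i), which multiplies out to x^4 - 8x^3 + 20x^2 - 16x. Since p(0) = det(-L) = 0, x divides p(x). By the matrix-tree theorem the graph has (1/4) * product of the nonzero eigenvalues = 4 spanning trees.

x^4 - 8x^3 + 20x^2 - 16x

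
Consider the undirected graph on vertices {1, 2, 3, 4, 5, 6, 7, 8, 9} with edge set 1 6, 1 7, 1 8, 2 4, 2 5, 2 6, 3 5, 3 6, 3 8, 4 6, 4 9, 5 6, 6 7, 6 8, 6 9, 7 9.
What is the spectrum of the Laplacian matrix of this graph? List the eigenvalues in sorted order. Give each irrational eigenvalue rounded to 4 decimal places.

[0, 1.5858, 1.5858, 3, 3, 4.4142, 4.4142, 5, 9]

With the vertex order [1, 2, 3, 4, 5, 6, 7, 8, 9], the degrees are [3, 3, 3, 3, 3, 8, 3, 3, 3], giving D = diag(3, 3, 3, 3, 3, 8, 3, 3, 3) and L = D - A. Diagonalising L (or applying a numerical eigensolver to the 9x9 matrix) gives the spectrum above. By the matrix-tree theorem the graph has (1/9) * product of the nonzero eigenvalues = 2205 spanning trees. The eigenvalues sum to 32, which equals trace(L) = 2|E|.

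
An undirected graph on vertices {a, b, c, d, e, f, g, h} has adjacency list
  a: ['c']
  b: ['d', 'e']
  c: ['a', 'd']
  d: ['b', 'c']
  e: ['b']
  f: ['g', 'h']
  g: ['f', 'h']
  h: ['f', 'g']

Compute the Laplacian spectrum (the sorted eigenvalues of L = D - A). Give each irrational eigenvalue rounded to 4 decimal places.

[0, 0, 0.3820, 1.3820, 2.6180, 3, 3, 3.6180]

Reading degrees in the order [a, b, c, d, e, f, g, h] gives [1, 2, 2, 2, 1, 2, 2, 2]; set D = diag(1, 2, 2, 2, 1, 2, 2, 2) and form L = D - A. The multiplicity of 0 as a Laplacian eigenvalue equals the number of connected components. The 2 zero eigenvalues correspond to the 2 connected components.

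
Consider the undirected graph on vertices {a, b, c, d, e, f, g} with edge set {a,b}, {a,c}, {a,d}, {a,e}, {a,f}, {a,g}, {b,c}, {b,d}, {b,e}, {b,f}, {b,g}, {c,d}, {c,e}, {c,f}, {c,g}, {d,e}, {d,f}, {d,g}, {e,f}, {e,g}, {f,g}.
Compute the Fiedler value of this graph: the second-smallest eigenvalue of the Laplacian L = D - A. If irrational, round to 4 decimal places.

7

Each diagonal entry of L is the vertex degree and each off-diagonal entry is -1 where an edge is present, 0 otherwise; in the order [a, b, c, d, e, f, g] the diagonal is [6, 6, 6, 6, 6, 6, 6]. The smallest Laplacian eigenvalue is always 0. The next one, lambda_2 = 7, measures how hard the graph is to disconnect: larger values mean better connectivity. The eigenvalues sum to 42, which equals trace(L) = 2|E|.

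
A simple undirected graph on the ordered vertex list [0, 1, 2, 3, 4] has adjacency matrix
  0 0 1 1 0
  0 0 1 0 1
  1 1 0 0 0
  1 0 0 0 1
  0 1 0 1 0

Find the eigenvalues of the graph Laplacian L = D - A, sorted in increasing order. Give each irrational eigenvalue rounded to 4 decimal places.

[0, 1.3820, 1.3820, 3.6180, 3.6180]

Reading degrees in the order [0, 1, 2, 3, 4] gives [2, 2, 2, 2, 2]; set D = diag(2, 2, 2, 2, 2) and form L = D - A. The multiplicity of 0 as a Laplacian eigenvalue equals the number of connected components. The eigenvalues sum to 10, which equals trace(L) = 2|E|.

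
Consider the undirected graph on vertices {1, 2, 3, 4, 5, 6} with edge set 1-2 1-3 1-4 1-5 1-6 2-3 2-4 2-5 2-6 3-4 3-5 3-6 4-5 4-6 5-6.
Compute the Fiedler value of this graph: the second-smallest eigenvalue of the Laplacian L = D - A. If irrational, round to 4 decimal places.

6

Reading degrees in the order [1, 2, 3, 4, 5, 6] gives [5, 5, 5, 5, 5, 5]; set D = diag(5, 5, 5, 5, 5, 5) and form L = D - A. The smallest Laplacian eigenvalue is always 0. The next one, lambda_2 = 6, measures how hard the graph is to disconnect: larger values mean better connectivity. There is one zero in the spectrum, matching the 1 component. By the matrix-tree theorem the graph has (1/6) * product of the nonzero eigenvalues = 1296 spanning trees.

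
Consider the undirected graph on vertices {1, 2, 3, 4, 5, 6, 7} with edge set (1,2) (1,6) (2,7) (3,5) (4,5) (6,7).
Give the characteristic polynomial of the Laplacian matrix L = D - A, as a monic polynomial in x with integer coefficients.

x^7 - 12x^6 + 55x^5 - 120x^4 + 124x^3 - 48x^2

Reading degrees in the order [1, 2, 3, 4, 5, 6, 7] gives [2, 2, 1, 1, 2, 2, 2]; set D = diag(2, 2, 1, 1, 2, 2, 2) and form L = D - A. The eigenvalues of L are [0, 0, 1, 2, 2, 3, 4]; the characteristic polynomial is the product of (x - lambda_i), which multiplies out to x^7 - 12x^6 + 55x^5 - 120x^4 + 124x^3 - 48x^2. The constant term is 0 because L is singular (the all-ones vector lies in its kernel). The largest eigenvalue, 4, is at most the vertex count 7. There are 2 zeros in the spectrum, matching the 2 components.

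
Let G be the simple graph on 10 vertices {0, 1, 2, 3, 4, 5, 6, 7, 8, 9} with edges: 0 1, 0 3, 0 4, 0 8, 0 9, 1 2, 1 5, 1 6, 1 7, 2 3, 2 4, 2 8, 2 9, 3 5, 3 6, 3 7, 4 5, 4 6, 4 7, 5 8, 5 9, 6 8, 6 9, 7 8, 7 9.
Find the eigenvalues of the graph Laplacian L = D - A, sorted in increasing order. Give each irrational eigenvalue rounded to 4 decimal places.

[0, 5, 5, 5, 5, 5, 5, 5, 5, 10]

With the vertex order [0, 1, 2, 3, 4, 5, 6, 7, 8, 9], the degrees are [5, 5, 5, 5, 5, 5, 5, 5, 5, 5], giving D = diag(5, 5, 5, 5, 5, 5, 5, 5, 5, 5) and L = D - A. Since every row of L sums to 0, the all-ones vector is in the kernel and 0 is an eigenvalue.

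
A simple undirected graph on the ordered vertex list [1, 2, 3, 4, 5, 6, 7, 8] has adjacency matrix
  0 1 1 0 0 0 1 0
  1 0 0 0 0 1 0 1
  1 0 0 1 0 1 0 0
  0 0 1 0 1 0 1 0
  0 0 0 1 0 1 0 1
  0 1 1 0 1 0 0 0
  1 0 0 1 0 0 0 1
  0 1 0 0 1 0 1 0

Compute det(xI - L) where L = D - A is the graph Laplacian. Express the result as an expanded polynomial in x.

x^8 - 24x^7 + 240x^6 - 1296x^5 + 4080x^4 - 7488x^3 + 7424x^2 - 3072x

Each diagonal entry of L is the vertex degree and each off-diagonal entry is -1 where an edge is present, 0 otherwise; in the order [1, 2, 3, 4, 5, 6, 7, 8] the diagonal is [3, 3, 3, 3, 3, 3, 3, 3]. The eigenvalues of L are [0, 2, 2, 2, 4, 4, 4, 6]; the characteristic polynomial is the product of (x - lambda_i), which multiplies out to x^8 - 24x^7 + 240x^6 - 1296x^5 + 4080x^4 - 7488x^3 + 7424x^2 - 3072x. Since p(0) = det(-L) = 0, x divides p(x). There is one zero in the spectrum, matching the 1 component.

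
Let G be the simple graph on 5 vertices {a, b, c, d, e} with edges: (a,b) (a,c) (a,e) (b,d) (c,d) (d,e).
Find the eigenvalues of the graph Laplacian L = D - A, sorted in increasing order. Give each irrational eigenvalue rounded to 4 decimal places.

[0, 2, 2, 3, 5]

Reading degrees in the order [a, b, c, d, e] gives [3, 2, 2, 3, 2]; set D = diag(3, 2, 2, 3, 2) and form L = D - A. The multiplicity of 0 as a Laplacian eigenvalue equals the number of connected components. The eigenvalues sum to 12, which equals trace(L) = 2|E|.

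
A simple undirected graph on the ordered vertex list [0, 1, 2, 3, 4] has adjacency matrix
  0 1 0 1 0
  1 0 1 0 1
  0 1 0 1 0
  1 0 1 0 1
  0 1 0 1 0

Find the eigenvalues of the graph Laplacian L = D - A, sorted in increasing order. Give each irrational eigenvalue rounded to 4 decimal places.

[0, 2, 2, 3, 5]

Reading degrees in the order [0, 1, 2, 3, 4] gives [2, 3, 2, 3, 2]; set D = diag(2, 3, 2, 3, 2) and form L = D - A. L is symmetric positive semidefinite, so every eigenvalue is real and nonnegative. There is one zero in the spectrum, matching the 1 component.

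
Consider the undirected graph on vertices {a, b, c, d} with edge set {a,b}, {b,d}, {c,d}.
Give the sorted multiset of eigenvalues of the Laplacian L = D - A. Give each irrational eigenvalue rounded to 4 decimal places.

[0, 0.5858, 2, 3.4142]

Each diagonal entry of L is the vertex degree and each off-diagonal entry is -1 where an edge is present, 0 otherwise; in the order [a, b, c, d] the diagonal is [1, 2, 1, 2]. L is symmetric positive semidefinite, so every eigenvalue is real and nonnegative. There is one zero in the spectrum, matching the 1 component.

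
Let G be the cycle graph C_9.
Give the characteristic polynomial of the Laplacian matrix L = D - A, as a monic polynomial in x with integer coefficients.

The graph has 9 vertices and degree multiset [2, 2, 2, 2, 2, 2, 2, 2, 2]; D is the diagonal matrix of degrees and L = D - A. L has integer entries, so p(x) = det(xI - L) has integer coefficients. Expanding the determinant yields x^9 - 18x^8 + 135x^7 - 546x^6 + 1287x^5 - 1782x^4 + 1386x^3 - 540x^2 + 81x. The constant term is 0 because L is singular (the all-ones vector lies in its kernel). The eigenvalues sum to 18, which equals trace(L) = 2|E|.

x^9 - 18x^8 + 135x^7 - 546x^6 + 1287x^5 - 1782x^4 + 1386x^3 - 540x^2 + 81x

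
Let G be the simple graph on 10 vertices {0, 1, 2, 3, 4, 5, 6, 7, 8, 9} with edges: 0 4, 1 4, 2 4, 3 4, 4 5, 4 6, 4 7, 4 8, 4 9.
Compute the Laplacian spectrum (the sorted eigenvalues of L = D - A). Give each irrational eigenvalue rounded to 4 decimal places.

[0, 1, 1, 1, 1, 1, 1, 1, 1, 10]

With the vertex order [0, 1, 2, 3, 4, 5, 6, 7, 8, 9], the degrees are [1, 1, 1, 1, 9, 1, 1, 1, 1, 1], giving D = diag(1, 1, 1, 1, 9, 1, 1, 1, 1, 1) and L = D - A. Since every row of L sums to 0, the all-ones vector is in the kernel and 0 is an eigenvalue. The single zero eigenvalue shows the graph is connected. There is one zero in the spectrum, matching the 1 component.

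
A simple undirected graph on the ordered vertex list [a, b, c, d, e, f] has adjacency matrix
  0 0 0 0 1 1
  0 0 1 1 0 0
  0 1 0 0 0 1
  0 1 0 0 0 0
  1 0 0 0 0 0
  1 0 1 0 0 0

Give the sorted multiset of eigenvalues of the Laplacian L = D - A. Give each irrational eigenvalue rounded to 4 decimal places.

Reading degrees in the order [a, b, c, d, e, f] gives [2, 2, 2, 1, 1, 2]; set D = diag(2, 2, 2, 1, 1, 2) and form L = D - A. Diagonalising L (or applying a numerical eigensolver to the 6x6 matrix) gives the spectrum above. The single zero eigenvalue shows the graph is connected.

[0, 0.2679, 1, 2, 3, 3.7321]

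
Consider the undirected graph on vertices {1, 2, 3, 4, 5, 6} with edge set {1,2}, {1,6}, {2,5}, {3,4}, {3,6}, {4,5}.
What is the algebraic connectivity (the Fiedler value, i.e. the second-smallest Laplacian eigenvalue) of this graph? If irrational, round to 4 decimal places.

1

Each diagonal entry of L is the vertex degree and each off-diagonal entry is -1 where an edge is present, 0 otherwise; in the order [1, 2, 3, 4, 5, 6] the diagonal is [2, 2, 2, 2, 2, 2]. The smallest Laplacian eigenvalue is always 0. The next one, lambda_2 = 1, measures how hard the graph is to disconnect: larger values mean better connectivity. The eigenvalues sum to 12, which equals trace(L) = 2|E|.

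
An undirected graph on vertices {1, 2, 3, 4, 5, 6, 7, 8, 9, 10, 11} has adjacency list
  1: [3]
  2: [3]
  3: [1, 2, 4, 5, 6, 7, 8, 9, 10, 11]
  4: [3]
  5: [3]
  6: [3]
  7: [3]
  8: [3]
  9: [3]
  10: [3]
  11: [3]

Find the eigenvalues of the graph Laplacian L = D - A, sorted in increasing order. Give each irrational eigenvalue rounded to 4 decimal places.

[0, 1, 1, 1, 1, 1, 1, 1, 1, 1, 11]

Reading degrees in the order [1, 2, 3, 4, 5, 6, 7, 8, 9, 10, 11] gives [1, 1, 10, 1, 1, 1, 1, 1, 1, 1, 1]; set D = diag(1, 1, 10, 1, 1, 1, 1, 1, 1, 1, 1) and form L = D - A. Diagonalising L (or applying a numerical eigensolver to the 11x11 matrix) gives the spectrum above. The single zero eigenvalue shows the graph is connected. The eigenvalues sum to 20, which equals trace(L) = 2|E|.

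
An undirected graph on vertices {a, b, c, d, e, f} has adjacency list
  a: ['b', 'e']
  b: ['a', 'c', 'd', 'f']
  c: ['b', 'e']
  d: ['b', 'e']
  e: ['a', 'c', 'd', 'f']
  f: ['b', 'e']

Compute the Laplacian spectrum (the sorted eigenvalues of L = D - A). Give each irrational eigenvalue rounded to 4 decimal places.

[0, 2, 2, 2, 4, 6]

With the vertex order [a, b, c, d, e, f], the degrees are [2, 4, 2, 2, 4, 2], giving D = diag(2, 4, 2, 2, 4, 2) and L = D - A. L is symmetric positive semidefinite, so every eigenvalue is real and nonnegative. By the matrix-tree theorem the graph has (1/6) * product of the nonzero eigenvalues = 32 spanning trees.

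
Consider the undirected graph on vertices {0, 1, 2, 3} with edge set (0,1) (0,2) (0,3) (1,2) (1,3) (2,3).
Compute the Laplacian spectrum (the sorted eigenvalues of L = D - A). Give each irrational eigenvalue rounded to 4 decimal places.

[0, 4, 4, 4]

With the vertex order [0, 1, 2, 3], the degrees are [3, 3, 3, 3], giving D = diag(3, 3, 3, 3) and L = D - A. The multiplicity of 0 as a Laplacian eigenvalue equals the number of connected components. The single zero eigenvalue shows the graph is connected. There is one zero in the spectrum, matching the 1 component. The largest eigenvalue, 4, is at most the vertex count 4.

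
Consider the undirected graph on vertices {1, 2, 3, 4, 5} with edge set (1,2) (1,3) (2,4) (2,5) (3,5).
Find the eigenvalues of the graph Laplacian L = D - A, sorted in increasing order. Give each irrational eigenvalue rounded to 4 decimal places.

Each diagonal entry of L is the vertex degree and each off-diagonal entry is -1 where an edge is present, 0 otherwise; in the order [1, 2, 3, 4, 5] the diagonal is [2, 3, 2, 1, 2]. The multiplicity of 0 as a Laplacian eigenvalue equals the number of connected components.

[0, 0.8299, 2, 2.6889, 4.4812]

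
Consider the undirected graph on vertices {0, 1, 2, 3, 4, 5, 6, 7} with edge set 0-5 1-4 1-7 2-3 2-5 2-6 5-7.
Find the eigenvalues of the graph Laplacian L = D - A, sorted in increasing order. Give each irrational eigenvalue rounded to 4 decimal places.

[0, 0.2243, 0.5858, 1, 1.4108, 2.7237, 3.4142, 4.6412]

Reading degrees in the order [0, 1, 2, 3, 4, 5, 6, 7] gives [1, 2, 3, 1, 1, 3, 1, 2]; set D = diag(1, 2, 3, 1, 1, 3, 1, 2) and form L = D - A. The multiplicity of 0 as a Laplacian eigenvalue equals the number of connected components. The single zero eigenvalue shows the graph is connected.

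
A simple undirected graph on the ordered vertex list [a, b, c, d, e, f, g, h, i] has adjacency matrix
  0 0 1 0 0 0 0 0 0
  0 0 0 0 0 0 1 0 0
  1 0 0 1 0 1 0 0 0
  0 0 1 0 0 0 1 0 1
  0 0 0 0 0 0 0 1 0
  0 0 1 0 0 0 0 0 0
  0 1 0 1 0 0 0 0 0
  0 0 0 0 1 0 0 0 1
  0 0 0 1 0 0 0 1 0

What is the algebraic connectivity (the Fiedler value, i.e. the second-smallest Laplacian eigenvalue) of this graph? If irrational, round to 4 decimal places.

0.2217

Reading degrees in the order [a, b, c, d, e, f, g, h, i] gives [1, 1, 3, 3, 1, 1, 2, 2, 2]; set D = diag(1, 1, 3, 3, 1, 1, 2, 2, 2) and form L = D - A. The smallest Laplacian eigenvalue is always 0. The next one, lambda_2 = 0.2217, measures how hard the graph is to disconnect: larger values mean better connectivity. The largest eigenvalue, 4.7049, is at most the vertex count 9.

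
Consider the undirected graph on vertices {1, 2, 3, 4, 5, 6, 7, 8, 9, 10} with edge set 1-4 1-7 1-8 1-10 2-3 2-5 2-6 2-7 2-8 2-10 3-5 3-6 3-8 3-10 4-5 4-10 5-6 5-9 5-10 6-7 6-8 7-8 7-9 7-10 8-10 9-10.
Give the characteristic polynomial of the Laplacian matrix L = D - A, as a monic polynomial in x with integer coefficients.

With the vertex order [1, 2, 3, 4, 5, 6, 7, 8, 9, 10], the degrees are [4, 6, 5, 3, 6, 5, 6, 6, 3, 8], giving D = diag(4, 6, 5, 3, 6, 5, 6, 6, 3, 8) and L = D - A. L has integer entries, so p(x) = det(xI - L) has integer coefficients. Expanding the determinant yields x^10 - 52x^9 + 1180x^8 - 15316x^7 + 125119x^6 - 665998x^5 + 2305752x^4 - 4997728x^3 + 6144296x^2 - 3260800x. Since p(0) = det(-L) = 0, x divides p(x).

x^10 - 52x^9 + 1180x^8 - 15316x^7 + 125119x^6 - 665998x^5 + 2305752x^4 - 4997728x^3 + 6144296x^2 - 3260800x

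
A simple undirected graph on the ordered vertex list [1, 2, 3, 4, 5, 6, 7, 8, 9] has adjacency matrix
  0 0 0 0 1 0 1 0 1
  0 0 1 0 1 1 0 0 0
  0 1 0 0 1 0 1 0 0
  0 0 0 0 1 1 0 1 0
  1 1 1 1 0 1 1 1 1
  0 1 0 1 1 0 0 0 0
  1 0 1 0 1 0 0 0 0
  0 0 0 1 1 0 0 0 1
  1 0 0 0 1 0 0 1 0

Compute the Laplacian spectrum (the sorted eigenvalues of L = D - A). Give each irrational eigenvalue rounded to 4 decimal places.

[0, 1.5858, 1.5858, 3, 3, 4.4142, 4.4142, 5, 9]

Each diagonal entry of L is the vertex degree and each off-diagonal entry is -1 where an edge is present, 0 otherwise; in the order [1, 2, 3, 4, 5, 6, 7, 8, 9] the diagonal is [3, 3, 3, 3, 8, 3, 3, 3, 3]. The multiplicity of 0 as a Laplacian eigenvalue equals the number of connected components. The single zero eigenvalue shows the graph is connected. The largest eigenvalue, 9, is at most the vertex count 9. The eigenvalues sum to 32, which equals trace(L) = 2|E|.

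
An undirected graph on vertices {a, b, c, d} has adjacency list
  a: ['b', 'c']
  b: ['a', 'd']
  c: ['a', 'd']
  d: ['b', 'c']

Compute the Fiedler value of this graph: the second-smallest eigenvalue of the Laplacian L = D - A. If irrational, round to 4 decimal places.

2

Reading degrees in the order [a, b, c, d] gives [2, 2, 2, 2]; set D = diag(2, 2, 2, 2) and form L = D - A. The sorted Laplacian eigenvalues are [0, 2, 2, 4]; the algebraic connectivity is the second entry, 2. By the matrix-tree theorem the graph has (1/4) * product of the nonzero eigenvalues = 4 spanning trees. There is one zero in the spectrum, matching the 1 component.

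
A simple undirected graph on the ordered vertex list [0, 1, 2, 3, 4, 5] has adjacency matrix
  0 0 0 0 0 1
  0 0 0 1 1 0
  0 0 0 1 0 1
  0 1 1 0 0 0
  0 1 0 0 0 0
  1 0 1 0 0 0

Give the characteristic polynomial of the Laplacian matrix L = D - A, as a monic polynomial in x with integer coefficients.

x^6 - 10x^5 + 36x^4 - 56x^3 + 35x^2 - 6x

With the vertex order [0, 1, 2, 3, 4, 5], the degrees are [1, 2, 2, 2, 1, 2], giving D = diag(1, 2, 2, 2, 1, 2) and L = D - A. L has integer entries, so p(x) = det(xI - L) has integer coefficients. Expanding the determinant yields x^6 - 10x^5 + 36x^4 - 56x^3 + 35x^2 - 6x. The constant term is 0 because L is singular (the all-ones vector lies in its kernel). By the matrix-tree theorem the graph has (1/6) * product of the nonzero eigenvalues = 1 spanning tree.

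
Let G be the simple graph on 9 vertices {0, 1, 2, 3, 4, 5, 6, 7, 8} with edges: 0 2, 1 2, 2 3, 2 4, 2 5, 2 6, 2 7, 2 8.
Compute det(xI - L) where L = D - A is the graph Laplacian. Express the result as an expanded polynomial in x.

With the vertex order [0, 1, 2, 3, 4, 5, 6, 7, 8], the degrees are [1, 1, 8, 1, 1, 1, 1, 1, 1], giving D = diag(1, 1, 8, 1, 1, 1, 1, 1, 1) and L = D - A. L has integer entries, so p(x) = det(xI - L) has integer coefficients. Expanding the determinant yields x^9 - 16x^8 + 84x^7 - 224x^6 + 350x^5 - 336x^4 + 196x^3 - 64x^2 + 9x. Since p(0) = det(-L) = 0, x divides p(x). There is one zero in the spectrum, matching the 1 component.

x^9 - 16x^8 + 84x^7 - 224x^6 + 350x^5 - 336x^4 + 196x^3 - 64x^2 + 9x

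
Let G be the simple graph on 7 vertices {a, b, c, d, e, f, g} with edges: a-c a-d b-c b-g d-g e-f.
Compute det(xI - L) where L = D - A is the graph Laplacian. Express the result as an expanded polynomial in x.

x^7 - 12x^6 + 55x^5 - 120x^4 + 125x^3 - 50x^2

Reading degrees in the order [a, b, c, d, e, f, g] gives [2, 2, 2, 2, 1, 1, 2]; set D = diag(2, 2, 2, 2, 1, 1, 2) and form L = D - A. Computing det(xI - L) by cofactor expansion (or equivalently via sum-over-permutations) gives x^7 - 12x^6 + 55x^5 - 120x^4 + 125x^3 - 50x^2. Since p(0) = det(-L) = 0, x divides p(x). There are 2 zeros in the spectrum, matching the 2 components.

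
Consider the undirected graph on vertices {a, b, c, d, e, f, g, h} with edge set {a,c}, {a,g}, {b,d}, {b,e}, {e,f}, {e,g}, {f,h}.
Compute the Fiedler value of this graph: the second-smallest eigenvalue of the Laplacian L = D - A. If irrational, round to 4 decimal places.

Reading degrees in the order [a, b, c, d, e, f, g, h] gives [2, 2, 1, 1, 3, 2, 2, 1]; set D = diag(2, 2, 1, 1, 3, 2, 2, 1) and form L = D - A. Computing the eigenvalues of L and sorting gives [0, 0.2434, 0.3820, 1.1798, 2, 2.6180, 3.1386, 4.4383]. The Fiedler value lambda_2 = 0.2434 is strictly positive, so the graph is connected. There is one zero in the spectrum, matching the 1 component. By the matrix-tree theorem the graph has (1/8) * product of the nonzero eigenvalues = 1 spanning tree.

0.2434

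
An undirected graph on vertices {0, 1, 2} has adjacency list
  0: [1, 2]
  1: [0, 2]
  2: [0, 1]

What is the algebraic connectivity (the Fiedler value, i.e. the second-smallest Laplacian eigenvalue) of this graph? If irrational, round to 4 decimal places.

With the vertex order [0, 1, 2], the degrees are [2, 2, 2], giving D = diag(2, 2, 2) and L = D - A. The smallest Laplacian eigenvalue is always 0. The next one, lambda_2 = 3, measures how hard the graph is to disconnect: larger values mean better connectivity.

3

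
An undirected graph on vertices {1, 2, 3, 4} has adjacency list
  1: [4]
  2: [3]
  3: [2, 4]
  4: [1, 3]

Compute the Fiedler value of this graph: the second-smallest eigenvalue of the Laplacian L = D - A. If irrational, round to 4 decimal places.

With the vertex order [1, 2, 3, 4], the degrees are [1, 1, 2, 2], giving D = diag(1, 1, 2, 2) and L = D - A. Computing the eigenvalues of L and sorting gives [0, 0.5858, 2, 3.4142]. The Fiedler value lambda_2 = 0.5858 is strictly positive, so the graph is connected. The largest eigenvalue, 3.4142, is at most the vertex count 4.

0.5858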